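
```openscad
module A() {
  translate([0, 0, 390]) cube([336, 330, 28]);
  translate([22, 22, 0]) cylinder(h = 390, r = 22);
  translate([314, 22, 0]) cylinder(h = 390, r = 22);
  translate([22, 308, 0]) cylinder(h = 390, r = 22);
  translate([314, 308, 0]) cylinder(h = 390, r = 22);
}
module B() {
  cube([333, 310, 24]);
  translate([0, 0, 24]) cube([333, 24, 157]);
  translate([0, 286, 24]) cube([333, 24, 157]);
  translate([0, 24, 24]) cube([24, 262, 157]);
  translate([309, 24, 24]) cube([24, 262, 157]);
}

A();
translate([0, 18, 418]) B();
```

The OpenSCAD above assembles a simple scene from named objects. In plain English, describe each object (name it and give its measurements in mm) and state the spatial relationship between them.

A is a four-legged stool. The seat is 336×330 mm, 28 mm thick, top at z = 418 mm. It stands on four round legs, each 44 mm in diameter, from z = 0 to the seat underside, each leg's axis is inset half a diameter from the nearest pair of seat edges (so the leg's bounding box is flush with the corner).

B is an open storage box with external size 333×310×181 mm and wall thickness 24 mm (the base is also 24 mm thick). The base covers the whole footprint; the four walls stand on the base, with the y-facing walls full-width and the x-facing walls fitting between their inner faces.

The open box is on top of the stool.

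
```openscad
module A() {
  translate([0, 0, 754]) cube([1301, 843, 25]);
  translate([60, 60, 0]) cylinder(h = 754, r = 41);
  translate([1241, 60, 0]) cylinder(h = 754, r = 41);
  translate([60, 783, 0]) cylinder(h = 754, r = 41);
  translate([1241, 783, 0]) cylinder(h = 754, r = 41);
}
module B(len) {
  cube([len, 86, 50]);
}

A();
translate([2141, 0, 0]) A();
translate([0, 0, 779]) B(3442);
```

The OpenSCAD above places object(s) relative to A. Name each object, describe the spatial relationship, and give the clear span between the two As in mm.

A is a table. B is a beam. A beam spans the tops of two tables. The clear span between the two tables is 840 mm.

Second table starts at x = 2141; first ends at x = 1301; clear span = 2141 − 1301 = 840 mm.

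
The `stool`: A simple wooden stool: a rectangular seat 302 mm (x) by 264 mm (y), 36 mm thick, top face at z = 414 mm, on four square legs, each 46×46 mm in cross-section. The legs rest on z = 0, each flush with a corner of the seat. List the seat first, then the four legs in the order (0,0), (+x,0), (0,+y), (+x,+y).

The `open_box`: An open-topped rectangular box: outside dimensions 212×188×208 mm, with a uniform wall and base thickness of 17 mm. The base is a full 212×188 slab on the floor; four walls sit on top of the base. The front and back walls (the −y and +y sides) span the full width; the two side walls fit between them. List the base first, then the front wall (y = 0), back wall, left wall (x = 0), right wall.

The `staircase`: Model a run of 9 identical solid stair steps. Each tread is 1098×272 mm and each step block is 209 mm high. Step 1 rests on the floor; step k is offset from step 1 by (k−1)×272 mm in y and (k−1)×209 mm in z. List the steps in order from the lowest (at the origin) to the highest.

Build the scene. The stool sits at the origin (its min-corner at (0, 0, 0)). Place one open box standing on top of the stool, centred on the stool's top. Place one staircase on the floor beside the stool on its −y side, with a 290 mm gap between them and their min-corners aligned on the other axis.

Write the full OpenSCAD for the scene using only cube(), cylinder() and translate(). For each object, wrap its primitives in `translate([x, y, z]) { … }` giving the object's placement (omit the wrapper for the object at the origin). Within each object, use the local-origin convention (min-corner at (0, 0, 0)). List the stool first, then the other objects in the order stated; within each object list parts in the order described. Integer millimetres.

translate([0, 0, 378]) cube([302, 264, 36]);
cube([46, 46, 378]);
translate([256, 0, 0]) cube([46, 46, 378]);
translate([0, 218, 0]) cube([46, 46, 378]);
translate([256, 218, 0]) cube([46, 46, 378]);
translate([45, 38, 414]) {
  cube([212, 188, 17]);
  translate([0, 0, 17]) cube([212, 17, 191]);
  translate([0, 171, 17]) cube([212, 17, 191]);
  translate([0, 17, 17]) cube([17, 154, 191]);
  translate([195, 17, 17]) cube([17, 154, 191]);
}
translate([0, -2738, 0]) {
  cube([1098, 272, 209]);
  translate([0, 272, 209]) cube([1098, 272, 209]);
  translate([0, 544, 418]) cube([1098, 272, 209]);
  translate([0, 816, 627]) cube([1098, 272, 209]);
  translate([0, 1088, 836]) cube([1098, 272, 209]);
  translate([0, 1360, 1045]) cube([1098, 272, 209]);
  translate([0, 1632, 1254]) cube([1098, 272, 209]);
  translate([0, 1904, 1463]) cube([1098, 272, 209]);
  translate([0, 2176, 1672]) cube([1098, 272, 209]);
}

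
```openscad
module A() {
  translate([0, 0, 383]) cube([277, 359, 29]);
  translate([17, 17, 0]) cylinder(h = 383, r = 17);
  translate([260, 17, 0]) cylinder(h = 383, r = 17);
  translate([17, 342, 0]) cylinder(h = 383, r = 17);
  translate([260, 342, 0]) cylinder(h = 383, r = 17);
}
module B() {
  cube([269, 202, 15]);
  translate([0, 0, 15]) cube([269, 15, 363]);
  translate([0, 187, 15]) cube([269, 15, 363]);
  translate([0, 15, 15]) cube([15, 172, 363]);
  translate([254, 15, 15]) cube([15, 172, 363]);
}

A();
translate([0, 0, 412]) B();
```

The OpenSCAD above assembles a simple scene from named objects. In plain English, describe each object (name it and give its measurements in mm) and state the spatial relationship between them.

A is a four-legged stool. The seat is a 277×359×29 mm slab whose top surface is at z = 412 mm; four round legs, each 34 mm in diameter, run from the floor (z = 0) to the underside of the seat, each leg's axis is inset half a diameter from the nearest pair of seat edges (so the leg's bounding box is flush with the corner).

B is an open storage box with external size 269×202×378 mm and wall thickness 15 mm (the base is also 15 mm thick). The base covers the whole footprint; the four walls stand on the base, with the y-facing walls full-width and the x-facing walls fitting between their inner faces.

The open box is on top of the stool.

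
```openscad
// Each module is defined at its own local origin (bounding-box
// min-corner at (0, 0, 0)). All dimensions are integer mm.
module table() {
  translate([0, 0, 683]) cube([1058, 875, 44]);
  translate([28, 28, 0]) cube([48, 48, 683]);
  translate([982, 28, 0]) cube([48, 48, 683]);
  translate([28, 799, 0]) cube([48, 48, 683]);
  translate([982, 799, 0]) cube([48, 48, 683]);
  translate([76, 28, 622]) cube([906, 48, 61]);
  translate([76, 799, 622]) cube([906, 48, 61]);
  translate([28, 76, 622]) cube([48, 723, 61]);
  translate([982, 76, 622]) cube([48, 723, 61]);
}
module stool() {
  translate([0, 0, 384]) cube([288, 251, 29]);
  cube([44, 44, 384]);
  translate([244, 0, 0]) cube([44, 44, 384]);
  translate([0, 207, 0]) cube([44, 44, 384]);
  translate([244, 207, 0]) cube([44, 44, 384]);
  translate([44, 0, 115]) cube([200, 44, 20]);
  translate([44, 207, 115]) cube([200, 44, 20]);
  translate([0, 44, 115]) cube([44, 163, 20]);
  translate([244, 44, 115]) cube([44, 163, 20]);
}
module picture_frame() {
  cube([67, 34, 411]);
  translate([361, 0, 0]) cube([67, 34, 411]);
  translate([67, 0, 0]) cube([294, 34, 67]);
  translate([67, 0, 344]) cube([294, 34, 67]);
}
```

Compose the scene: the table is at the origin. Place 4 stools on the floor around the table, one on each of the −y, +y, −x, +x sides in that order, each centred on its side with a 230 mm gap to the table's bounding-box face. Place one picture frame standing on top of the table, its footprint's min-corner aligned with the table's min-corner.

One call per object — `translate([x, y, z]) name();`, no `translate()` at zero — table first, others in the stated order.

table();
translate([385, -481, 0]) stool();
translate([385, 1105, 0]) stool();
translate([-518, 312, 0]) stool();
translate([1288, 312, 0]) stool();
translate([0, 0, 727]) picture_frame();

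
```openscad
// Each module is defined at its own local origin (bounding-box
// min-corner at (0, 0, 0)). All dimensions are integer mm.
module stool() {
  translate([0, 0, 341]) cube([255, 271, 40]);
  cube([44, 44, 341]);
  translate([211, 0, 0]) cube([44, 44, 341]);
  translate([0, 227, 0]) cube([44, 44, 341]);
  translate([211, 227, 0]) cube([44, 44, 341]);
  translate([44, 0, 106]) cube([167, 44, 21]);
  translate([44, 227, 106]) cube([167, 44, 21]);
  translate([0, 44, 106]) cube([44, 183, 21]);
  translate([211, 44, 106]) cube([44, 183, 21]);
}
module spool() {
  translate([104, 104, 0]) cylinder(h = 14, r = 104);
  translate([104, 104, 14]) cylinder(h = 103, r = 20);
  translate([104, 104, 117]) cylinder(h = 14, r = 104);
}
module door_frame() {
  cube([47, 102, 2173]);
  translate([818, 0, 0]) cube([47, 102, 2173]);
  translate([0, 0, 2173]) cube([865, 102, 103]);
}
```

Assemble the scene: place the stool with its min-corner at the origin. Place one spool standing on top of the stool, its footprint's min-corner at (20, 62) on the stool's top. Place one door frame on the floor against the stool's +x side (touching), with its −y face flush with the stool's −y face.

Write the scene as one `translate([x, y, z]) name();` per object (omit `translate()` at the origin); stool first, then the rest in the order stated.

stool();
translate([20, 62, 381]) spool();
translate([255, 0, 0]) door_frame();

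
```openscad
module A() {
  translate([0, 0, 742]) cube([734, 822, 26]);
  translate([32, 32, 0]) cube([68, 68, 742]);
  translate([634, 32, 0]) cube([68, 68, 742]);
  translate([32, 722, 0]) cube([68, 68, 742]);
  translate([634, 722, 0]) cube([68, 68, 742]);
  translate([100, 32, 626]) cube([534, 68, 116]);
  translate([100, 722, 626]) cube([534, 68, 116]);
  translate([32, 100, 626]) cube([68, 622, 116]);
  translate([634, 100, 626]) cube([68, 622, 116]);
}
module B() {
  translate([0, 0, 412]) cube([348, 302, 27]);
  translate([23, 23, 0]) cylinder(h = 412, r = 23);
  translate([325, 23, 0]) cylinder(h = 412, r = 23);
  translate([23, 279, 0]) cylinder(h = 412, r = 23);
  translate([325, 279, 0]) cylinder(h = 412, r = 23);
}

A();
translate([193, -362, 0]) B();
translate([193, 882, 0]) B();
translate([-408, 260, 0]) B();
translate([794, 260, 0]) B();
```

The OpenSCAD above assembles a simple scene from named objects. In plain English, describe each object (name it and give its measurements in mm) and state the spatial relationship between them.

A is a table: top 734 mm (x) × 822 mm (y), 26 mm thick, upper face at z = 768 mm, on four 68×68 mm square legs, each inset 32 mm from the nearest pair of top edges, running from z = 0 to the bottom of the top. Four apron rails, 68 mm thick and 116 mm tall, run between adjacent legs with their top edges flush with the underside of the top and their outer faces flush with the legs' outer faces.

B is a four-legged stool. The seat is 348×302 mm, 27 mm thick, top at z = 439 mm. It stands on four round legs, each 46 mm in diameter, from z = 0 to the seat underside, each leg's axis is inset half a diameter from the nearest pair of seat edges (so the leg's bounding box is flush with the corner).

Four stools sit around the table at the −y, +y, −x, +x sides.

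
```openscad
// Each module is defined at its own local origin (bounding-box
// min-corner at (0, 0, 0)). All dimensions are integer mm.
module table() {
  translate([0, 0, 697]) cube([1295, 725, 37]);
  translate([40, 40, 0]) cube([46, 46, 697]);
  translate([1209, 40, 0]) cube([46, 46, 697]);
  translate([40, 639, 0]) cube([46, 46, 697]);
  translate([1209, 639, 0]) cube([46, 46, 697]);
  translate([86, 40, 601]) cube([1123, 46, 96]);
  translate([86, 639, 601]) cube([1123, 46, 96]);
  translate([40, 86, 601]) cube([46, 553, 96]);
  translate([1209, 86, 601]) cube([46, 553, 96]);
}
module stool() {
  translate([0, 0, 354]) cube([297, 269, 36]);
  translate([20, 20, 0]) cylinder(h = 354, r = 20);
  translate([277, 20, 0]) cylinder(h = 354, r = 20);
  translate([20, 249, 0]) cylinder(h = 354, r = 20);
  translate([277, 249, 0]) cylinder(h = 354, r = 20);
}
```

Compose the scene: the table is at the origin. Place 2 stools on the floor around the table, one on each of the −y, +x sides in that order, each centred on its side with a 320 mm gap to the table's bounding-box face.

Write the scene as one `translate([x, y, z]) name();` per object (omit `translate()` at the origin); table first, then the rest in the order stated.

table();
translate([499, -589, 0]) stool();
translate([1615, 228, 0]) stool();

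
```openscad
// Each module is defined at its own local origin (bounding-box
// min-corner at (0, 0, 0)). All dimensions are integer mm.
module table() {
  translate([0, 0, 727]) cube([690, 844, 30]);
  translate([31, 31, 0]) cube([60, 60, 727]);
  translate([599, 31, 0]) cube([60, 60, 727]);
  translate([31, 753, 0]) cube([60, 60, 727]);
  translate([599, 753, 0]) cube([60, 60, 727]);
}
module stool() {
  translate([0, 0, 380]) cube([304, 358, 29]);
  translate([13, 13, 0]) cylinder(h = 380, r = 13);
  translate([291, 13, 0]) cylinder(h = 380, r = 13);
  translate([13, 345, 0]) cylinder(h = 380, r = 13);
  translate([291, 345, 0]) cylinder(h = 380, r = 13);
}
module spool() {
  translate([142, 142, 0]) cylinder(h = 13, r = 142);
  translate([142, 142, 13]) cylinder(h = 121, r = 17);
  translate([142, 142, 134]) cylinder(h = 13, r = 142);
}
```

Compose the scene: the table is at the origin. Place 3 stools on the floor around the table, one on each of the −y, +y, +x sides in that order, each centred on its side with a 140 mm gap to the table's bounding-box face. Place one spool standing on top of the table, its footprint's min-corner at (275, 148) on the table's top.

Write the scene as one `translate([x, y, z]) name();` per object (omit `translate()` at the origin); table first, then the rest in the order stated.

table();
translate([193, -498, 0]) stool();
translate([193, 984, 0]) stool();
translate([830, 243, 0]) stool();
translate([275, 148, 757]) spool();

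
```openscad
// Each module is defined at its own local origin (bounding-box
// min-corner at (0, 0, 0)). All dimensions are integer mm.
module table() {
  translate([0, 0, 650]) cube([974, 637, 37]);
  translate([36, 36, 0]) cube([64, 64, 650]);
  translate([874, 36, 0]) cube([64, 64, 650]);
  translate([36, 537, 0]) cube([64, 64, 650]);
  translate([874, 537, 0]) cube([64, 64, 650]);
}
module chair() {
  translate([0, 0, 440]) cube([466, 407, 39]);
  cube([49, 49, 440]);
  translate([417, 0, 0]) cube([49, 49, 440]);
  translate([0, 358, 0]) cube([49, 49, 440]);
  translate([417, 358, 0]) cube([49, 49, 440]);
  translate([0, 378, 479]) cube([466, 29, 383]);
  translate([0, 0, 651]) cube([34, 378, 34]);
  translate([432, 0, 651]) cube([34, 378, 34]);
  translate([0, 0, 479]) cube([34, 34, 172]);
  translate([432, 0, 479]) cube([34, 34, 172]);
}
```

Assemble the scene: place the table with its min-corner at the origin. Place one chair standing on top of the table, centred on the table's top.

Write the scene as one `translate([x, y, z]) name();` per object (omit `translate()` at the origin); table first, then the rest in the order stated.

table();
translate([254, 115, 687]) chair();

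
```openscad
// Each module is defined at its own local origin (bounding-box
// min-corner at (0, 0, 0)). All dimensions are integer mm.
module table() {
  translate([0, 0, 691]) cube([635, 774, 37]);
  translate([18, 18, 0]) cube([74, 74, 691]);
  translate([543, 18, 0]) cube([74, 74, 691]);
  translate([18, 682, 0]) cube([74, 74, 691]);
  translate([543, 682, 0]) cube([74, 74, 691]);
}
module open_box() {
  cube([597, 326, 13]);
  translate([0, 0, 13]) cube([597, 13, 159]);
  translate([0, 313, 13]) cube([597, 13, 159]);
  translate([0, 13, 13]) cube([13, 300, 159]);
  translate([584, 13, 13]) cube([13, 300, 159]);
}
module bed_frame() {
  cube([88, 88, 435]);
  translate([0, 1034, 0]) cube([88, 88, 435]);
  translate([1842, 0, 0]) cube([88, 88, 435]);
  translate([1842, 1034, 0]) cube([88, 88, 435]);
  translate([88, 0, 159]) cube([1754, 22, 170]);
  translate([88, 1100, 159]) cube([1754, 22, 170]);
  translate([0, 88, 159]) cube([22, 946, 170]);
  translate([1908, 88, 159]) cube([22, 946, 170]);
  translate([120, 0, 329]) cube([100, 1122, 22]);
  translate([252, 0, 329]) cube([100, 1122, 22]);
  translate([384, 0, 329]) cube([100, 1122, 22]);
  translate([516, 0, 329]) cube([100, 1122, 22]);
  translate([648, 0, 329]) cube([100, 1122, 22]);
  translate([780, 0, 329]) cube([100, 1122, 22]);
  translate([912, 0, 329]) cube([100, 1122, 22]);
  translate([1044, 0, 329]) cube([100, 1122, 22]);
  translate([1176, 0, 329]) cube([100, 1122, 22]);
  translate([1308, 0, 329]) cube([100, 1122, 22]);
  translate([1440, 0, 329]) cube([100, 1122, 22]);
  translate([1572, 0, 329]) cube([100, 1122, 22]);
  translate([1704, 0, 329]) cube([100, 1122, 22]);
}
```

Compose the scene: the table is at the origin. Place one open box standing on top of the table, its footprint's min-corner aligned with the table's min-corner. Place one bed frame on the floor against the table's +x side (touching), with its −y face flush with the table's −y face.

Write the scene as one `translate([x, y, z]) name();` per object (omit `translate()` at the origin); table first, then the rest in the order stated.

table();
translate([0, 0, 728]) open_box();
translate([635, 0, 0]) bed_frame();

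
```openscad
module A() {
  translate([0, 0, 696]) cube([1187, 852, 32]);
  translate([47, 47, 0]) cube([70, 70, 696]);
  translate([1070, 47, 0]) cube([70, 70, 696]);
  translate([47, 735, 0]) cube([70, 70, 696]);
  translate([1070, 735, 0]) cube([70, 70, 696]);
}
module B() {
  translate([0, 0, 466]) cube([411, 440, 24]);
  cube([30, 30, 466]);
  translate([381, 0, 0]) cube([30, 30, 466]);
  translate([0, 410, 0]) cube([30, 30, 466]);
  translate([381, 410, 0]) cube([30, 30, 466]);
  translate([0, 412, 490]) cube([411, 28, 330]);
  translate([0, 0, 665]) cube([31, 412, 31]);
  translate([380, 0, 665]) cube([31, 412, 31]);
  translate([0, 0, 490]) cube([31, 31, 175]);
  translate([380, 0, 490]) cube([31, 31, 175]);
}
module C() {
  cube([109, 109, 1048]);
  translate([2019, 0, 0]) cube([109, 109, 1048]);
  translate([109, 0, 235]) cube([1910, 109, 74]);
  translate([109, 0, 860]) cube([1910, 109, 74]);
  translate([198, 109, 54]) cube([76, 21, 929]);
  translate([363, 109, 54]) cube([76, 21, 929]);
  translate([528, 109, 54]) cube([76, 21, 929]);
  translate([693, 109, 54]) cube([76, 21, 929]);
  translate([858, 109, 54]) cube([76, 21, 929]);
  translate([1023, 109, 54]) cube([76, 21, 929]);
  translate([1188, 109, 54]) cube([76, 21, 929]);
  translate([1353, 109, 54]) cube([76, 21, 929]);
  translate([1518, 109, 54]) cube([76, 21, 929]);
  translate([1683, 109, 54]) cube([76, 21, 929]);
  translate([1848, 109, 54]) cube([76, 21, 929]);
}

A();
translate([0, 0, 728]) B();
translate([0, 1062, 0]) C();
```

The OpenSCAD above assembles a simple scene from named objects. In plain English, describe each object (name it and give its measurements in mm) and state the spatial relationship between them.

A is a rectangular dining table. The top is 1187×852×32 mm with its upper surface at z = 728 mm. It stands on four 70×70 mm square legs, each inset 47 mm from the nearest pair of top edges, running from the floor to the underside of the top.

B is a chair. The seat is a 411×440×24 mm slab with its top at z = 490 mm, on four 30×30 mm corner legs (flush with the seat edges, standing on z = 0). A flat backrest 28 mm thick, 330 mm tall, spans the full seat width and rises from the seat top along its +y edge, rear face flush with the rear of the seat. Two armrests of 31×31 mm section run along each side from the seat's front edge to the front of the backrest, top faces 206 mm above the seat top and outer faces flush with the seat's x-edges; a 31×31 mm post under the front of each armrest stands on the seat at the front corner.

C is a fence section. Two 109×109 mm posts, 1048 mm tall, stand on the floor with a clear span of 1910 mm between their inner faces. Two horizontal rails of 109×74 mm section span the gap between the posts with their undersides at z = 235 mm and z = 860 mm, flush with the posts' −y face. 11 pickets, each 76 mm wide, 21 mm thick and 929 mm tall, are fixed to the +y face of the rails with their bottoms at z = 54 mm, evenly spaced across the span with equal gaps (rounded down to the nearest mm) at the −x end and between each pair — any rounding remainder accumulates at the +x end.

The chair is on top of the table. The fence section is on the floor beside the table on its +y side.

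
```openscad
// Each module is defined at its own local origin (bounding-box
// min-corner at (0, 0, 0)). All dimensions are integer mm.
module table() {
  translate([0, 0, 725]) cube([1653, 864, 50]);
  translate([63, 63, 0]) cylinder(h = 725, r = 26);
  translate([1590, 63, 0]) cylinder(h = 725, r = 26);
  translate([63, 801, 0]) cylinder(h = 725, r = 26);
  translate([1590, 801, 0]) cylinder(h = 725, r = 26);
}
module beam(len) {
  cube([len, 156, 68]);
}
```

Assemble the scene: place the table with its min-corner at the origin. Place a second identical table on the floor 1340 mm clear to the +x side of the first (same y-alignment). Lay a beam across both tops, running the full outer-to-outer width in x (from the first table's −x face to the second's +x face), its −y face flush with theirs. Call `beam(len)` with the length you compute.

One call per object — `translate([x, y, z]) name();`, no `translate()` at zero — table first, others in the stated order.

table();
translate([2993, 0, 0]) table();
translate([0, 0, 775]) beam(4646);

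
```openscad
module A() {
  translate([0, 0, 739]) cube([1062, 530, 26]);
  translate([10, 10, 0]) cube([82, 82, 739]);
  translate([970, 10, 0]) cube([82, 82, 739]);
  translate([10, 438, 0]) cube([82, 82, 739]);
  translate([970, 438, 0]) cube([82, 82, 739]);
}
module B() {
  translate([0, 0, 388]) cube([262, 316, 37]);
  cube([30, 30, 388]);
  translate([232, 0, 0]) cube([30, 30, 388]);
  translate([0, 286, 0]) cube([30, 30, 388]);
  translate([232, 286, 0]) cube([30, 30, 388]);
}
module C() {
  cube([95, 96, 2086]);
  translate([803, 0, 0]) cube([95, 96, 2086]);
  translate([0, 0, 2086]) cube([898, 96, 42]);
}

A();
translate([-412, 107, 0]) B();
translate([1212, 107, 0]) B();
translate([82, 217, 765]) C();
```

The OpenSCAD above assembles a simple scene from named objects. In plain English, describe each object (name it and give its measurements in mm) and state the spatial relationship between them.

A is a rectangular dining table. The top is 1062×530×26 mm with its upper surface at z = 765 mm. It stands on four 82×82 mm square legs, each inset 10 mm from the nearest pair of top edges, running from the floor to the underside of the top.

B is a four-legged stool. The seat is a 262×316×37 mm slab whose top surface is at z = 425 mm; four square legs, each 30×30 mm in cross-section, run from the floor (z = 0) to the underside of the seat, each flush with a corner of the seat.

C is a rectangular door frame: two vertical jambs of 95×96 mm section, 2086 mm tall, with a clear opening 708 mm wide between their inner faces. A header 42 mm tall and 96 mm deep lies on top of the jambs and spans the full outside width.

Two stools sit around the table at the −x, +x sides. The door frame is on top of the table, centred.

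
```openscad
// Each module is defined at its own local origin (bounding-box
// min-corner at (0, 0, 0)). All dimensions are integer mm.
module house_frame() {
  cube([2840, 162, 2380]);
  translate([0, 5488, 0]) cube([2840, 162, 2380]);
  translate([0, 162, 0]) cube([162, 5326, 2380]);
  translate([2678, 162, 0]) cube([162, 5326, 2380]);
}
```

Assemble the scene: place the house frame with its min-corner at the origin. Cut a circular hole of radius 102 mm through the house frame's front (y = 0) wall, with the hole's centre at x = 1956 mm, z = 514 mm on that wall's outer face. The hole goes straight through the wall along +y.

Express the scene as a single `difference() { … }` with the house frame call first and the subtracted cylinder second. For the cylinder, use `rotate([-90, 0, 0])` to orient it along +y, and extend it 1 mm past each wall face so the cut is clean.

difference() {
  house_frame();
  translate([1956, -1, 514]) rotate([-90, 0, 0]) cylinder(h = 164, r = 102);
}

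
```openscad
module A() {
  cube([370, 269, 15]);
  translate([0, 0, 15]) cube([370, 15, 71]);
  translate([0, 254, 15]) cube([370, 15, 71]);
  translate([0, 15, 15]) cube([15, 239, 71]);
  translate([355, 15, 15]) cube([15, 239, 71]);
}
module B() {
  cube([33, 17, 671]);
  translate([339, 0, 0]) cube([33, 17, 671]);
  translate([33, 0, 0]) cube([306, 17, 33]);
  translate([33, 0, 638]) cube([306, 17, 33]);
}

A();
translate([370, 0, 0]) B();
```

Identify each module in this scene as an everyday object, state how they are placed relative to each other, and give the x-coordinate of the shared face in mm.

A is an open box. B is a picture frame. The picture frame is against the open box's +x side, with their −y faces flush. The x-coordinate of the shared face is 370 mm.

The open box's +x face and the picture frame's −x face are both at x = 370 mm.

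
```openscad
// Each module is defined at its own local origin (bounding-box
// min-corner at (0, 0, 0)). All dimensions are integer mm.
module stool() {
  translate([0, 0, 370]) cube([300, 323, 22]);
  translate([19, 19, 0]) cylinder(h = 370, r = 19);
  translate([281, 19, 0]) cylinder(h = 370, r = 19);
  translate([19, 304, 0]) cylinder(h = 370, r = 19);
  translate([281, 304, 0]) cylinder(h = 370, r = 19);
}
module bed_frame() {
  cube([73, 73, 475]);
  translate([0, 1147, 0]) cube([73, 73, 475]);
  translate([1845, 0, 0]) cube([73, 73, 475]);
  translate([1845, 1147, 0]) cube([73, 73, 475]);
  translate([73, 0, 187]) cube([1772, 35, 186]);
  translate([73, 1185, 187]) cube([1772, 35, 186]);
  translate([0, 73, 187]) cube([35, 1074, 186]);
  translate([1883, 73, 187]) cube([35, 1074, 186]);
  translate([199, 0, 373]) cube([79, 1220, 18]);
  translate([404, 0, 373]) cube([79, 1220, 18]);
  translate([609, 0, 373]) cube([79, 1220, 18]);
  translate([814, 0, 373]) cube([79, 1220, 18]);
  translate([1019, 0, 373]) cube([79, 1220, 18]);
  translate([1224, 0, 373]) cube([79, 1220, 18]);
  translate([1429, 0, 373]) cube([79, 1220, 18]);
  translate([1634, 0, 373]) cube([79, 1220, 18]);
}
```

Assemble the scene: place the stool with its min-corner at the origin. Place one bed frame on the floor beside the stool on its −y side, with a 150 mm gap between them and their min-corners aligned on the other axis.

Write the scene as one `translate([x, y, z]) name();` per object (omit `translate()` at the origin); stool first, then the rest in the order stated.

stool();
translate([0, -1370, 0]) bed_frame();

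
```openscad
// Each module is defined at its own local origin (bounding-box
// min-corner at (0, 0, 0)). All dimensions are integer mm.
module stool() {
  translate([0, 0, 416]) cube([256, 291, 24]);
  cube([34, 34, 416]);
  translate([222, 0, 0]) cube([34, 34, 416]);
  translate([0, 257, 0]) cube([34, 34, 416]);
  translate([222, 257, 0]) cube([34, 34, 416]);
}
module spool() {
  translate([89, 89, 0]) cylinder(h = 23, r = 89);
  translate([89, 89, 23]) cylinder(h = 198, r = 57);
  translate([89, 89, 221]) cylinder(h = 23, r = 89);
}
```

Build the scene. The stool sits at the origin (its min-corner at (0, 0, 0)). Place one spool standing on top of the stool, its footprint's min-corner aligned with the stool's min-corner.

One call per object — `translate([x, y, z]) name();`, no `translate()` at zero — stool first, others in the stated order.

stool();
translate([0, 0, 440]) spool();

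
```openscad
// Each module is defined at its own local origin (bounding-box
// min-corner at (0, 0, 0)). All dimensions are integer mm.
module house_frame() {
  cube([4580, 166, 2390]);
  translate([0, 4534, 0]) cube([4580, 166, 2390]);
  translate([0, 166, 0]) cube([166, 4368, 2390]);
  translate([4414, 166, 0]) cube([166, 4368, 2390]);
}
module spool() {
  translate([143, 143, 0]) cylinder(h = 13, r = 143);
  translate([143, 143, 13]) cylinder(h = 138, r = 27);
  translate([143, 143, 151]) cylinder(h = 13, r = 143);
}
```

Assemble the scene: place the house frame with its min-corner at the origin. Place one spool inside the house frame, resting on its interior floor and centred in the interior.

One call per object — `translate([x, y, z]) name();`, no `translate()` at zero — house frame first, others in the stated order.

house_frame();
translate([2147, 2207, 0]) spool();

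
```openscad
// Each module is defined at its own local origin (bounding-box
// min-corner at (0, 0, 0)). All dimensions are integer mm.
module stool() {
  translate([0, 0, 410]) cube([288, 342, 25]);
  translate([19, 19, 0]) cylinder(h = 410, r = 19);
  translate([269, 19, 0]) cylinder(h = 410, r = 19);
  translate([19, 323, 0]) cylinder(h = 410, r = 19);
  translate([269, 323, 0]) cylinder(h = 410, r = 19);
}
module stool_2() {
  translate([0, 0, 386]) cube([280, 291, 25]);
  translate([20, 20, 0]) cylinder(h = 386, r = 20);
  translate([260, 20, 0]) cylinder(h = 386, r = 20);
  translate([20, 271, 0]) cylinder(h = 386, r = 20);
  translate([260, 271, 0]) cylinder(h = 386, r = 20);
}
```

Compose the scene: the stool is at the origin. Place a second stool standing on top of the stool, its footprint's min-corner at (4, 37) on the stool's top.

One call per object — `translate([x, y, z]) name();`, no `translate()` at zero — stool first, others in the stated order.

stool();
translate([4, 37, 435]) stool_2();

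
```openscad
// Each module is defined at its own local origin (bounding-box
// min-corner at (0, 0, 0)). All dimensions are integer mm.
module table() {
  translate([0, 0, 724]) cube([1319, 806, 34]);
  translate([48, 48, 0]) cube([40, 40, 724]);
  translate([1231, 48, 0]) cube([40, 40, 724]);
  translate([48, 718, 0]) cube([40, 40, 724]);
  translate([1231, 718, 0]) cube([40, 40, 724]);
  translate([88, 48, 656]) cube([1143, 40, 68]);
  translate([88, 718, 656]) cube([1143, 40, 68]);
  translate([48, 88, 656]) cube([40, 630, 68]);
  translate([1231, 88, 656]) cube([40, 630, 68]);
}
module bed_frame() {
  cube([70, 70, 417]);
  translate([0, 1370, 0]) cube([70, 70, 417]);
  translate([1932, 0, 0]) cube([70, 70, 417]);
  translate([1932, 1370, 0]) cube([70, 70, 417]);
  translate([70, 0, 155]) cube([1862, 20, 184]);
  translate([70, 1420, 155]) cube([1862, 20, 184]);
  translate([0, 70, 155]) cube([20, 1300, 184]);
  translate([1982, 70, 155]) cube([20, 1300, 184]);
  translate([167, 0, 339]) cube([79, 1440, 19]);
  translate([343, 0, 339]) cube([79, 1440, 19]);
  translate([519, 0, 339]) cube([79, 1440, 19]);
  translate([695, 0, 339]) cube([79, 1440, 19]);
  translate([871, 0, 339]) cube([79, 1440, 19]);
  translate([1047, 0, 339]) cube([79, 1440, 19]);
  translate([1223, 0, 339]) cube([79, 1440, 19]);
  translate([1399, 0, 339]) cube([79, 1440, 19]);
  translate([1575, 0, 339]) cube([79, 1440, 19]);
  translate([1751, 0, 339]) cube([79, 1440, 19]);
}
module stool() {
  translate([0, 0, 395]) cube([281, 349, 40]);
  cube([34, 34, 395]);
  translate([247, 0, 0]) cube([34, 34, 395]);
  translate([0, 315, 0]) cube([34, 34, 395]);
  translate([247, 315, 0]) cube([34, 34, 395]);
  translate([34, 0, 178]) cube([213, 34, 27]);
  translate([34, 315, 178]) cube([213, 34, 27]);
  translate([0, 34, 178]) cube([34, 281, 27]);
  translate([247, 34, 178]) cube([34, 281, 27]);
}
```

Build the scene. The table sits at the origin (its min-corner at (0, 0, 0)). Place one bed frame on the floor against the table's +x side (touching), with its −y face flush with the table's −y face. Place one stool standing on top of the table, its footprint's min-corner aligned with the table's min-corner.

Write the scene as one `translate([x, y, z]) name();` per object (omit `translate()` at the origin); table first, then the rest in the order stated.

table();
translate([1319, 0, 0]) bed_frame();
translate([0, 0, 758]) stool();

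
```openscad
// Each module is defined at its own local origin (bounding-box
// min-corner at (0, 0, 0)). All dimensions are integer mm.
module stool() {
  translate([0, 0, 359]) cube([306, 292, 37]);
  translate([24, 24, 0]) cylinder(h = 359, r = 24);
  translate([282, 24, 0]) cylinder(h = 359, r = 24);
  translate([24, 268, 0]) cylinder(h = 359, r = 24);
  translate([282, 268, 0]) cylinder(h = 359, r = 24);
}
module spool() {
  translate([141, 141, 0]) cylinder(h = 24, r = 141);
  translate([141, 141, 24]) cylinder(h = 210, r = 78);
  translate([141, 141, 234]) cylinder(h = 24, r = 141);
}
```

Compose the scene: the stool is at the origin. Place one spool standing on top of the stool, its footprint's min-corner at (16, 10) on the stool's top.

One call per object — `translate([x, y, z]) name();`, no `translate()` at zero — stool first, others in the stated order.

stool();
translate([16, 10, 396]) spool();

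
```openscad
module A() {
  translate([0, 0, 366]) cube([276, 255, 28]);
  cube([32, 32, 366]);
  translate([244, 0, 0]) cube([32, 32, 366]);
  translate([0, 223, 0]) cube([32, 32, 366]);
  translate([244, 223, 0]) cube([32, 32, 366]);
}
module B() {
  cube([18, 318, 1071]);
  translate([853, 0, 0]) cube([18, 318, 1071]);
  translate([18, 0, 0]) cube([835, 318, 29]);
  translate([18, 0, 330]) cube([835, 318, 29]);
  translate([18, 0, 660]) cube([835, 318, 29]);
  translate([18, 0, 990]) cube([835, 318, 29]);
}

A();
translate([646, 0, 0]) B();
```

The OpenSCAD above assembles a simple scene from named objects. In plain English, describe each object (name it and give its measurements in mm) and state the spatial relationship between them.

A is a simple wooden stool: a rectangular seat 276 mm (x) by 255 mm (y), 28 mm thick, top face at z = 394 mm, on four square legs, each 32×32 mm in cross-section. The legs rest on z = 0, each flush with a corner of the seat.

B is a bookshelf 871 mm wide overall, 318 mm deep and 1071 mm tall. The two sides are 18 mm thick vertical panels. 4 horizontal shelves of 29 mm thickness span between the inner faces of the sides; the lowest shelf sits on the floor and shelves are stacked with a clear vertical gap of 301 mm between each pair.

The bookshelf is on the floor beside the stool on its +x side.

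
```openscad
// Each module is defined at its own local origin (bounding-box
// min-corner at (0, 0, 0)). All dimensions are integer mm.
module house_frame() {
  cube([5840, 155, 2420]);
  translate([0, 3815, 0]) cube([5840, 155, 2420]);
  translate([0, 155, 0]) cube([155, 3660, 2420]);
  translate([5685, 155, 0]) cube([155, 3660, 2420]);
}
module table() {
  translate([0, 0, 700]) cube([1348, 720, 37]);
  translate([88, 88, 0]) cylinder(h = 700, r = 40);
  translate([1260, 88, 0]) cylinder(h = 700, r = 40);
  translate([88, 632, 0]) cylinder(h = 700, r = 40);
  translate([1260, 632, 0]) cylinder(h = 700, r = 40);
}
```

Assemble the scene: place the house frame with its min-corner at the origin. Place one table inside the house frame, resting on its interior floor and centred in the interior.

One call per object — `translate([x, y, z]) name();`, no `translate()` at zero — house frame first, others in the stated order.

house_frame();
translate([2246, 1625, 0]) table();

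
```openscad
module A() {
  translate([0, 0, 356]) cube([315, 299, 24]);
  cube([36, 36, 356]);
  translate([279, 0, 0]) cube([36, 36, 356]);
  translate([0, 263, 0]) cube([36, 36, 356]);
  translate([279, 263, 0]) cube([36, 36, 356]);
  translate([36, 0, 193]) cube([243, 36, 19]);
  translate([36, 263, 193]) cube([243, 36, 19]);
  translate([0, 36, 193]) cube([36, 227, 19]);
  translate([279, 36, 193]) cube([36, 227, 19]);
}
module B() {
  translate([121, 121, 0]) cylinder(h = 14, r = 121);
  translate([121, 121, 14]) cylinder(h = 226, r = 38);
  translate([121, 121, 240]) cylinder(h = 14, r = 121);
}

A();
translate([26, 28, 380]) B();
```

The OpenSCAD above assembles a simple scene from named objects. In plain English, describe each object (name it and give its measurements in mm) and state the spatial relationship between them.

A is a four-legged stool. The seat is 315×299 mm, 24 mm thick, top at z = 380 mm. It stands on four square legs, each 36×36 mm in cross-section, from z = 0 to the seat underside, each flush with a corner of the seat. Four stretchers, 36 mm wide and 19 mm tall, connect adjacent legs with their undersides at z = 193 mm, each running between the inner faces of the legs it joins and aligned with the legs' outer faces on the other axis.

B is a spool: two coaxial disc flanges of radius 121 mm and thickness 14 mm, joined by a core cylinder of radius 38 mm and height 226 mm. The lower flange rests on z = 0 and the three cylinders share a vertical axis.

The spool is on top of the stool.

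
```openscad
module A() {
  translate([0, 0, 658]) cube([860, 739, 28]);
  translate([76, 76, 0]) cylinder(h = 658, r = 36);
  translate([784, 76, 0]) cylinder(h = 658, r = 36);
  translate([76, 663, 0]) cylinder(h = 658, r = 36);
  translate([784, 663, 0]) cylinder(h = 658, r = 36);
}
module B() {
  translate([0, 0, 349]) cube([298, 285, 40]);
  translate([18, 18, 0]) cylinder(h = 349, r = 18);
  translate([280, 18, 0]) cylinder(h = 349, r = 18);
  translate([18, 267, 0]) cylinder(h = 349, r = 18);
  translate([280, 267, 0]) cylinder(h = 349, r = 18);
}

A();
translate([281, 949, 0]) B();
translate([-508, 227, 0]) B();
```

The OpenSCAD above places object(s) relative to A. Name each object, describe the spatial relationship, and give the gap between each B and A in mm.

Each stool's nearest face is 210 mm from the table's bounding box.

A is a table. B is a stool. Two stools sit around the table at the +y, −x sides. The gap between each stool and the table is 210 mm.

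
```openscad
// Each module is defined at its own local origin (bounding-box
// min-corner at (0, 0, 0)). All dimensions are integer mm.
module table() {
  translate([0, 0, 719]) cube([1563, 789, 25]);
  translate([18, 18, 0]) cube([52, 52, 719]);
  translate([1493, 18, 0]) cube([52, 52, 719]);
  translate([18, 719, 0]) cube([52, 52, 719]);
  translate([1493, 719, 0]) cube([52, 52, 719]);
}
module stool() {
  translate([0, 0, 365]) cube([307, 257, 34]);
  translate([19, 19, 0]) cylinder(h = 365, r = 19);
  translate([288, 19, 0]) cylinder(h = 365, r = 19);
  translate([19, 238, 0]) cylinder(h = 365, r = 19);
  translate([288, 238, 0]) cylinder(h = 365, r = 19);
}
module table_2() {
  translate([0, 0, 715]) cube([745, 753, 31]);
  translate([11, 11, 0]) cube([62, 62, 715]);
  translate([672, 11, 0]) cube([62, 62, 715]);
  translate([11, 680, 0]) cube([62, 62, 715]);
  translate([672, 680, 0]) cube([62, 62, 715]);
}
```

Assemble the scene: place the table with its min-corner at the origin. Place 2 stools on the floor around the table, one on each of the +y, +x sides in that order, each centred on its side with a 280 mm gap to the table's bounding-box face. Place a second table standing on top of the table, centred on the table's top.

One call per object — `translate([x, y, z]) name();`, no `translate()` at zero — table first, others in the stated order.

table();
translate([628, 1069, 0]) stool();
translate([1843, 266, 0]) stool();
translate([409, 18, 744]) table_2();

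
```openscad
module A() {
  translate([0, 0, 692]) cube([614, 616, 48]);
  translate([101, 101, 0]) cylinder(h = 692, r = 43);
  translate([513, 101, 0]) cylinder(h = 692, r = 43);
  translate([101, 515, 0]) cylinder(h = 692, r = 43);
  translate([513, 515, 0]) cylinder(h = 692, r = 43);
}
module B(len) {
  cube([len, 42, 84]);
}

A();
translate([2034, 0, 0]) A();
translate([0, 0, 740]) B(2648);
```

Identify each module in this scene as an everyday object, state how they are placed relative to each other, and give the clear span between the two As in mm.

Second table starts at x = 2034; first ends at x = 614; clear span = 2034 − 614 = 1420 mm.

A is a table. B is a beam. A beam spans the tops of two tables. The clear span between the two tables is 1420 mm.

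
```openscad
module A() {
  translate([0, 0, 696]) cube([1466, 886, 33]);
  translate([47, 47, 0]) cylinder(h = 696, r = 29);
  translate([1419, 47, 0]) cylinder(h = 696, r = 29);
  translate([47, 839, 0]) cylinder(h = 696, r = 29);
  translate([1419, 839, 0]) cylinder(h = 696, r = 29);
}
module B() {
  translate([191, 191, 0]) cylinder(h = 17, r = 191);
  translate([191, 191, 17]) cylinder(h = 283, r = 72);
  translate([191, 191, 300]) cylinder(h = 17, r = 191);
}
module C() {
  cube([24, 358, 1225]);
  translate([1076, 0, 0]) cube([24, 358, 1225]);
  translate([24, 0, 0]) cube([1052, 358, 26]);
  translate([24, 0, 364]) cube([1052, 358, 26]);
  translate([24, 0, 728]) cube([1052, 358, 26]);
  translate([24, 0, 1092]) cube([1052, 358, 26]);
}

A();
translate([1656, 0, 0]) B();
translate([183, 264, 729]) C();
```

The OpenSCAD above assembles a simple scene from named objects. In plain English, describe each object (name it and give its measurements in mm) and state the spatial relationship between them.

A is a table with a 1466×886 mm rectangular top, 33 mm thick, top surface at z = 729 mm, supported by four round legs of 58 mm diameter, each leg's bounding box inset 18 mm from the nearest pair of top edges, running from the floor.

B is a spool: two coaxial disc flanges of radius 191 mm and thickness 17 mm, joined by a core cylinder of radius 72 mm and height 283 mm. The lower flange rests on z = 0 and the three cylinders share a vertical axis.

C is an open bookshelf. Two side panels, each 24 mm thick, 358 mm deep and 1225 mm tall, stand 1100 mm apart (outside-to-outside). Between them sit 4 shelves, each 26 mm thick and 358 mm deep, spanning the full gap between the sides. The bottom shelf rests on the floor (its underside at z = 0) and the clear gap between one shelf's top and the next shelf's underside is 338 mm.

The spool is on the floor beside the table on its +x side. The bookshelf is on top of the table, centred.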